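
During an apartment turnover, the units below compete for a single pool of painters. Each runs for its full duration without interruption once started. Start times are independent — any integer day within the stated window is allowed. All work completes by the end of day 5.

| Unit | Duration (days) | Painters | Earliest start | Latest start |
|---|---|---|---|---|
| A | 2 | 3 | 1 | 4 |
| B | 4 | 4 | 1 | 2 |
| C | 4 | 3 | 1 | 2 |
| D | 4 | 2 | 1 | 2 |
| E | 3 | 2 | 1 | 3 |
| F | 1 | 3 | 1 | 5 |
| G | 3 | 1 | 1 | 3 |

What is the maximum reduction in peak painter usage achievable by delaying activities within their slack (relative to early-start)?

6

Early-start peak: d1:18  d2:15  d3:12  d4:9  d5:0 ⇒ 18.
Leveled (A@1, B@1, C@1, D@1, E@3, F@5, G@3): d1:12  d2:12  d3:12  d4:12  d5:6 ⇒ 12.
Reduction 18 − 12 = 6.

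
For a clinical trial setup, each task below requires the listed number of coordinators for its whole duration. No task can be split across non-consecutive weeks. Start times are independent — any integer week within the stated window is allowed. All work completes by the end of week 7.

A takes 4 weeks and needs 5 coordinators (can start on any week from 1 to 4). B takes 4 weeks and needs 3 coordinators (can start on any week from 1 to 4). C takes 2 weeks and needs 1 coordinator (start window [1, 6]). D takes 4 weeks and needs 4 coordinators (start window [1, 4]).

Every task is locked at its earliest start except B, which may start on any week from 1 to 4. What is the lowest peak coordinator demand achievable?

12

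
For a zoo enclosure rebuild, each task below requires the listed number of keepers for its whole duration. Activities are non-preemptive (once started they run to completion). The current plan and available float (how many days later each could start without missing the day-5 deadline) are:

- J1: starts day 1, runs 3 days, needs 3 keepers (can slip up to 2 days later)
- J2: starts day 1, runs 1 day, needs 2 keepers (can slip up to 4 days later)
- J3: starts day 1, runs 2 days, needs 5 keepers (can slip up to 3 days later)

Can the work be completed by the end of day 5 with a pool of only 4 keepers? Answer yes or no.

Total keeper-days = 21; over 5 days the average is 21/5 > 4, so some day must exceed 4.

no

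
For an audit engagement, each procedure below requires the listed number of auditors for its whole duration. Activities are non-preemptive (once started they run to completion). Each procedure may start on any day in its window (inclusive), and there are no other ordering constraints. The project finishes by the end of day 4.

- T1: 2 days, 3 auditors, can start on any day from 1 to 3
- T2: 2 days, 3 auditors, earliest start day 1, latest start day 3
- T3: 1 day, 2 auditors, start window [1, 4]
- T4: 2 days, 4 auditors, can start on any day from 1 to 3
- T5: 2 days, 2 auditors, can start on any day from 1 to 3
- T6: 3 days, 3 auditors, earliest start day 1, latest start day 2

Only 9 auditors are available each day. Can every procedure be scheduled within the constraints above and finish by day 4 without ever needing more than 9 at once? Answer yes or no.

yes

Schedule T1@1, T2@1, T3@1, T4@3, T5@3, T6@2: d1:8  d2:9  d3:9  d4:9 — peak 9 ≤ 9.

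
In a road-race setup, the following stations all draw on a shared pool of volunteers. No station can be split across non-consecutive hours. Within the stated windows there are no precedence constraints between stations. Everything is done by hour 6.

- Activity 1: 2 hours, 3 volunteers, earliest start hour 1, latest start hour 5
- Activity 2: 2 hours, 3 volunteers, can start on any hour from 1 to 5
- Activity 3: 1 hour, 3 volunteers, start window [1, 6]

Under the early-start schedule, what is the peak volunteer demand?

Early-start schedule: Activity 1@1, Activity 2@1, Activity 3@1.
Load per hour: hour 1: 9, hour 2: 6, hour 3: 0, hour 4: 0, hour 5: 0, hour 6: 0.
Peak is 9.

9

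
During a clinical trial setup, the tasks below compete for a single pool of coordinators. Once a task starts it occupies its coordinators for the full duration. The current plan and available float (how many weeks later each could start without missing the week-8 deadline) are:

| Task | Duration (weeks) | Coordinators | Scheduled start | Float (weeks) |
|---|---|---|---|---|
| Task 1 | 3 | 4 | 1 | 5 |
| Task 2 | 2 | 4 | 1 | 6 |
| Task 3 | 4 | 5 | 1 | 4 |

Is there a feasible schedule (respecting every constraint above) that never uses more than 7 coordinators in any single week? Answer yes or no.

no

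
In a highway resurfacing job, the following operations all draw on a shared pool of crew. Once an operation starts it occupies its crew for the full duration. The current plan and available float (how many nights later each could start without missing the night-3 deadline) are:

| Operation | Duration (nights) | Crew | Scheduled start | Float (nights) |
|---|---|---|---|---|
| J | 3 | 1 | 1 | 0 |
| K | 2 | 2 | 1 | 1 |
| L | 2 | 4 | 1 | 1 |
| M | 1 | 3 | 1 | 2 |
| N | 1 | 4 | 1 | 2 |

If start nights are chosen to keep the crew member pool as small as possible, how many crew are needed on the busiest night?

8

Early-start (J@1, K@1, L@1, M@1, N@1) gives peak 14: n1:14  n2:7  n3:1.
Shift M→3, N→3.
Schedule J@1, K@1, L@1, M@3, N@3: n1:7  n2:7  n3:8 — peak 8.
Total crew member-nights = 22 over 3 nights ⇒ peak ≥ ⌈22/3⌉ = 8, so 8 is optimal.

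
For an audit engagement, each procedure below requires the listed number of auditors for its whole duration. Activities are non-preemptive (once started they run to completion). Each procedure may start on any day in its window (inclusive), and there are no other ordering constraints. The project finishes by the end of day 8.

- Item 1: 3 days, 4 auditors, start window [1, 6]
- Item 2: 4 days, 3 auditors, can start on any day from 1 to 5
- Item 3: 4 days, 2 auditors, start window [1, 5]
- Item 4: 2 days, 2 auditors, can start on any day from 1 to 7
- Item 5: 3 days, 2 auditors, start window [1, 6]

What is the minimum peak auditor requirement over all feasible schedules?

6

Early-start (Item 1@1, Item 2@1, Item 3@1, Item 4@1, Item 5@1) gives peak 13: d1:13  d2:13  d3:11  d4:5  d5:0  d6:0  d7:0  d8:0.
Shift Item 2→5, Item 4→4, Item 5→6.
Schedule Item 1@1, Item 2@5, Item 3@1, Item 4@4, Item 5@6: d1:6  d2:6  d3:6  d4:4  d5:5  d6:5  d7:5  d8:5 — peak 6.
Total auditor-days = 42 over 8 days ⇒ peak ≥ ⌈42/8⌉ = 6, so 6 is optimal.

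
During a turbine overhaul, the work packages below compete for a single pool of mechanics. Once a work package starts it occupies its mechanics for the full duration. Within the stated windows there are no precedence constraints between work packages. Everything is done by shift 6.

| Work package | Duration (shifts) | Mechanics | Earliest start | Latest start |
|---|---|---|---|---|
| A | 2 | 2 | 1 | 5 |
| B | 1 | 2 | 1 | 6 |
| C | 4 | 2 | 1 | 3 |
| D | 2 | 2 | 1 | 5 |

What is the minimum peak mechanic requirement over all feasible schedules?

Early-start (A@1, B@1, C@1, D@1) gives peak 8: s1:8  s2:6  s3:2  s4:2  s5:0  s6:0.
Shift C→2, D→3.
Schedule A@1, B@1, C@2, D@3: s1:4  s2:4  s3:4  s4:4  s5:2  s6:0 — peak 4.

4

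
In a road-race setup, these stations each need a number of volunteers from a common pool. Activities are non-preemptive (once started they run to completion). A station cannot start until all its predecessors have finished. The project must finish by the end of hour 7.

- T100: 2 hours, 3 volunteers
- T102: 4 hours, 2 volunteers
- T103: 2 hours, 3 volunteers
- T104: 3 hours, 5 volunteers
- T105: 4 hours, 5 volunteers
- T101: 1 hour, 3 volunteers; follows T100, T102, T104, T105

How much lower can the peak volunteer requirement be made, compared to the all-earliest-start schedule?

6

Early-start peak: h1:18  h2:18  h3:12  h4:7  h5:3  h6:0  h7:0 ⇒ 18.
Leveled (T100@1, T102@1, T103@1, T104@3, T105@3, T101@7): h1:8  h2:8  h3:12  h4:12  h5:10  h6:5  h7:3 ⇒ 12.
Reduction 18 − 12 = 6.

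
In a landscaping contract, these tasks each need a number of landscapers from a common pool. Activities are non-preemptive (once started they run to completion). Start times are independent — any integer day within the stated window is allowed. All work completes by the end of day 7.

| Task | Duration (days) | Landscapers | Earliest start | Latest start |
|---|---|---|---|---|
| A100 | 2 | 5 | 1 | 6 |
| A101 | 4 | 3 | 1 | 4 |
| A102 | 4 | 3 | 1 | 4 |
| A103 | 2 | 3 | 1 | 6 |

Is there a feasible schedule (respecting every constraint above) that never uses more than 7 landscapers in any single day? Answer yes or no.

no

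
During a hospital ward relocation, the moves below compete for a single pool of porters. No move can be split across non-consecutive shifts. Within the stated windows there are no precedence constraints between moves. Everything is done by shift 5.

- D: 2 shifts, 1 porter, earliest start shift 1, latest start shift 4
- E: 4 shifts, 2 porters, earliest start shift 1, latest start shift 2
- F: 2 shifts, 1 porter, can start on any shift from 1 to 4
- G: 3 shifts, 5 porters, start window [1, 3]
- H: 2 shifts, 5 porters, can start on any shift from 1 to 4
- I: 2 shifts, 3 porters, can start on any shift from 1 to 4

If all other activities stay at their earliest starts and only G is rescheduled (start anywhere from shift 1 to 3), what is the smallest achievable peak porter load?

12

G@1: s1:17  s2:17  s3:7  s4:2  s5:0 → peak 17
G@2: s1:12  s2:17  s3:7  s4:7  s5:0 → peak 17
G@3: s1:12  s2:12  s3:7  s4:7  s5:5 → peak 12
Best is G@3, peak 12.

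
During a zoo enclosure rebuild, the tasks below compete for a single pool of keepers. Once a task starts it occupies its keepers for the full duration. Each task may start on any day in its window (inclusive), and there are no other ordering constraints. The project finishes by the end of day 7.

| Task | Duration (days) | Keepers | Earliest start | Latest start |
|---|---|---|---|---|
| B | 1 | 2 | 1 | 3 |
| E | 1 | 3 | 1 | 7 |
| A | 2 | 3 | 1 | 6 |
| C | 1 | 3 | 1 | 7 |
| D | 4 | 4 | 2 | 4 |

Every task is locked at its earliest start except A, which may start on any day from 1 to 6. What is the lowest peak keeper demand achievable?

8

A@1: d1:11  d2:7  d3:4  d4:4  d5:4  d6:0  d7:0 → peak 11
A@2: d1:8  d2:7  d3:7  d4:4  d5:4  d6:0  d7:0 → peak 8
A@3: d1:8  d2:4  d3:7  d4:7  d5:4  d6:0  d7:0 → peak 8
A@4: d1:8  d2:4  d3:4  d4:7  d5:7  d6:0  d7:0 → peak 8
A@5: d1:8  d2:4  d3:4  d4:4  d5:7  d6:3  d7:0 → peak 8
A@6: d1:8  d2:4  d3:4  d4:4  d5:4  d6:3  d7:3 → peak 8
Best is A@2, peak 8.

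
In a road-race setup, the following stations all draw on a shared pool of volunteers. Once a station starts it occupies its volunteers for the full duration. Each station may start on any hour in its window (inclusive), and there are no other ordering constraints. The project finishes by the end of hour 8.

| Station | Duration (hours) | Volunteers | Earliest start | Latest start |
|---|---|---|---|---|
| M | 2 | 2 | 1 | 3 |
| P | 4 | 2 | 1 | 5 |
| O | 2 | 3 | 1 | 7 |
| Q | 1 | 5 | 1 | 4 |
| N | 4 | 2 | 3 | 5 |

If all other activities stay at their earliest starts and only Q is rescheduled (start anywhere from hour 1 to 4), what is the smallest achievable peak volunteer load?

Q@1: h1:12  h2:7  h3:4  h4:4  h5:2  h6:2  h7:0  h8:0 → peak 12
Q@2: h1:7  h2:12  h3:4  h4:4  h5:2  h6:2  h7:0  h8:0 → peak 12
Q@3: h1:7  h2:7  h3:9  h4:4  h5:2  h6:2  h7:0  h8:0 → peak 9
Q@4: h1:7  h2:7  h3:4  h4:9  h5:2  h6:2  h7:0  h8:0 → peak 9
Best is Q@3, peak 9.

9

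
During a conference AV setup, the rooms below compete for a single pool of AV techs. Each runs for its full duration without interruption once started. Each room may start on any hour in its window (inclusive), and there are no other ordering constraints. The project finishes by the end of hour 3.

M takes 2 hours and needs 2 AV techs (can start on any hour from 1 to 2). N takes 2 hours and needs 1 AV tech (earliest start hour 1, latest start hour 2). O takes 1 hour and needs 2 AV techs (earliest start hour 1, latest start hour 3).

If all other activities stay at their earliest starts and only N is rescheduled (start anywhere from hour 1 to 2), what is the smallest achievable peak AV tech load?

4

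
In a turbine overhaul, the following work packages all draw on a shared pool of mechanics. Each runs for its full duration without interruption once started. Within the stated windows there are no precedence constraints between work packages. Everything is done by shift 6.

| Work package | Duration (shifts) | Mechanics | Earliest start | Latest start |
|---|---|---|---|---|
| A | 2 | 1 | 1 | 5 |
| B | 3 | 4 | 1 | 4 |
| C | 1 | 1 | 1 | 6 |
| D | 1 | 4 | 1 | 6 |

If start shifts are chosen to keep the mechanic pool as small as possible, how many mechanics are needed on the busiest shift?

Early-start (A@1, B@1, C@1, D@1) gives peak 10: s1:10  s2:5  s3:4  s4:0  s5:0  s6:0.
Shift B→3, D→6.
Schedule A@1, B@3, C@1, D@6: s1:2  s2:1  s3:4  s4:4  s5:4  s6:4 — peak 4.
Total mechanic-shifts = 19 over 6 shifts ⇒ peak ≥ ⌈19/6⌉ = 4, so 4 is optimal.

4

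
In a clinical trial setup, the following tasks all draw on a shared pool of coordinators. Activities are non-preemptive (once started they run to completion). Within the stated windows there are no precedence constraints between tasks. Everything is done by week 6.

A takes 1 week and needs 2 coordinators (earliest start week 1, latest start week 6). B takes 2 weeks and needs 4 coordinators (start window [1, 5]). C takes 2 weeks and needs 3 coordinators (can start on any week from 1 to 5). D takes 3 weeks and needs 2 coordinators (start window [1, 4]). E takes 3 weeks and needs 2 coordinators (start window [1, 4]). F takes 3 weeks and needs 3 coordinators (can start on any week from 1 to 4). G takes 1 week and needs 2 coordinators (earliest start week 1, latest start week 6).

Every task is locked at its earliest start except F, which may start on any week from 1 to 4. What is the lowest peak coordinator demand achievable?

15

F@1: w1:18  w2:14  w3:7  w4:0  w5:0  w6:0 → peak 18
F@2: w1:15  w2:14  w3:7  w4:3  w5:0  w6:0 → peak 15
F@3: w1:15  w2:11  w3:7  w4:3  w5:3  w6:0 → peak 15
F@4: w1:15  w2:11  w3:4  w4:3  w5:3  w6:3 → peak 15
Best is F@2, peak 15.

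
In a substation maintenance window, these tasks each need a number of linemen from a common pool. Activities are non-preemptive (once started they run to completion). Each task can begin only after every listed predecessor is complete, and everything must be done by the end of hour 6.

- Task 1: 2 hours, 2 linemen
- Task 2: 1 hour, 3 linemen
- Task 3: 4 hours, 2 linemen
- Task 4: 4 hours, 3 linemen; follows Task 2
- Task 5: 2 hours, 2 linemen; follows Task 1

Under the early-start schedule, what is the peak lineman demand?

7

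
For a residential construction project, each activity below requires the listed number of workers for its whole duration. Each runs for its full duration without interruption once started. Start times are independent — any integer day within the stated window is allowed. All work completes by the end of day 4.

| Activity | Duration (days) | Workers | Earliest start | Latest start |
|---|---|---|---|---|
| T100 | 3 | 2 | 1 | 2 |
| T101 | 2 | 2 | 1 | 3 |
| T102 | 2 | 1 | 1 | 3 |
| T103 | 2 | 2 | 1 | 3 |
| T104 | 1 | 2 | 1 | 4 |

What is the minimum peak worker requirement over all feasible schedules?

Early-start (T100@1, T101@1, T102@1, T103@1, T104@1) gives peak 9: d1:9  d2:7  d3:2  d4:0.
Shift T103→3, T104→4.
Schedule T100@1, T101@1, T102@1, T103@3, T104@4: d1:5  d2:5  d3:4  d4:4 — peak 5.
Total worker-days = 18 over 4 days ⇒ peak ≥ ⌈18/4⌉ = 5, so 5 is optimal.

5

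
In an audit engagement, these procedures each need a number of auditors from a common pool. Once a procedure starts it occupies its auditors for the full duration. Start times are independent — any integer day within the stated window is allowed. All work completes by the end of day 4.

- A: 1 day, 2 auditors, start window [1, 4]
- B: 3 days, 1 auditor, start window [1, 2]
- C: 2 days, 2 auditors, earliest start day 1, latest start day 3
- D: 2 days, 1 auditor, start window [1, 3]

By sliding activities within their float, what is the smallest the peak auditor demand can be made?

3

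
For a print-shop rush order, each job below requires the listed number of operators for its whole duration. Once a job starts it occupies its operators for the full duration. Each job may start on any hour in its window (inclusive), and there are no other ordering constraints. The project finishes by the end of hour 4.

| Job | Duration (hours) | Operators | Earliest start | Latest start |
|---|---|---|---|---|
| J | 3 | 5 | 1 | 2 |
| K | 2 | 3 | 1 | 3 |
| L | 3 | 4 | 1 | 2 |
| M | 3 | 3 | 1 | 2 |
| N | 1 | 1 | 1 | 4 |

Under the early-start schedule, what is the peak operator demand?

16

Early-start schedule: J@1, K@1, L@1, M@1, N@1.
Load per hour: hour 1: 16, hour 2: 15, hour 3: 12, hour 4: 0.
Peak is 16.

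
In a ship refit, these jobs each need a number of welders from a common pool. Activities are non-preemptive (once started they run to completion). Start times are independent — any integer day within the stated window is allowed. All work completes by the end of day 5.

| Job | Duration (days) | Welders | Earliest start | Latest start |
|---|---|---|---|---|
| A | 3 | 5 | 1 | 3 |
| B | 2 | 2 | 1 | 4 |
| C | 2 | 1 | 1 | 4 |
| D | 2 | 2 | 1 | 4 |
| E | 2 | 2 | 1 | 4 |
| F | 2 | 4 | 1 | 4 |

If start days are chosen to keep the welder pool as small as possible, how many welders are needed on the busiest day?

8

Early-start (A@1, B@1, C@1, D@1, E@1, F@1) gives peak 16: d1:16  d2:16  d3:5  d4:0  d5:0.
Shift D→3, E→4, F→4.
Schedule A@1, B@1, C@1, D@3, E@4, F@4: d1:8  d2:8  d3:7  d4:8  d5:6 — peak 8.
Total welder-days = 37 over 5 days ⇒ peak ≥ ⌈37/5⌉ = 8, so 8 is optimal.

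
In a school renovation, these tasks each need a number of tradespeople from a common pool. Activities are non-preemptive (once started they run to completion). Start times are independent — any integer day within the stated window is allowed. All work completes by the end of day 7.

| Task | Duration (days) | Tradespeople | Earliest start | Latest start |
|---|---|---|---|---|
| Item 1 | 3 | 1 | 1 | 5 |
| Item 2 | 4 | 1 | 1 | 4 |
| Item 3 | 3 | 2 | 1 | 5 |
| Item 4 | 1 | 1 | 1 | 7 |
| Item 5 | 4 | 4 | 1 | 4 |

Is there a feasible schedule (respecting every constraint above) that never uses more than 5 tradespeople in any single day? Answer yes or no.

Schedule Item 1@1, Item 2@1, Item 3@1, Item 4@1, Item 5@4: d1:5  d2:4  d3:4  d4:5  d5:4  d6:4  d7:4 — peak 5 ≤ 5.

yes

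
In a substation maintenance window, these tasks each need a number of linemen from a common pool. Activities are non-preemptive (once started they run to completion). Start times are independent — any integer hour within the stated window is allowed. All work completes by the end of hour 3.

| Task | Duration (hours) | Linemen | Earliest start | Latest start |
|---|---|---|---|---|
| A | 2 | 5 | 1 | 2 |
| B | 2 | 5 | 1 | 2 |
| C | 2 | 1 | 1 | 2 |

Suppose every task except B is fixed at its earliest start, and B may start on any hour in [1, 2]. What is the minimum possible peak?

11

B@1: h1:11  h2:11  h3:0 → peak 11
B@2: h1:6  h2:11  h3:5 → peak 11
Best is B@1, peak 11.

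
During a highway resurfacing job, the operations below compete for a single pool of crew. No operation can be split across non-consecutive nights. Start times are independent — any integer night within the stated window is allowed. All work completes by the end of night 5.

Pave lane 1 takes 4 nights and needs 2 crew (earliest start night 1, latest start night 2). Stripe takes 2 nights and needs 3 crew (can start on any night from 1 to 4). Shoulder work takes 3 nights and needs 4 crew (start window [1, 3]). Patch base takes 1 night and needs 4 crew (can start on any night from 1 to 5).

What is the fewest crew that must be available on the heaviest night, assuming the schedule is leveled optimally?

Early-start (Pave lane 1@1, Stripe@1, Shoulder work@1, Patch base@1) gives peak 13: n1:13  n2:9  n3:6  n4:2  n5:0.
Shift Stripe→4, Patch base→5.
Schedule Pave lane 1@1, Stripe@4, Shoulder work@1, Patch base@5: n1:6  n2:6  n3:6  n4:5  n5:7 — peak 7.

7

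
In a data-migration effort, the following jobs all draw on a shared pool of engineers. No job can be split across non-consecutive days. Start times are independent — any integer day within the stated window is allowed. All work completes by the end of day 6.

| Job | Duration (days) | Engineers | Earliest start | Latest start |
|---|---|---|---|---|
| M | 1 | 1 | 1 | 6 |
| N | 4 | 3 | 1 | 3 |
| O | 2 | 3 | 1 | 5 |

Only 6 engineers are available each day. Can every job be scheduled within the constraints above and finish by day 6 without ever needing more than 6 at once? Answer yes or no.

yes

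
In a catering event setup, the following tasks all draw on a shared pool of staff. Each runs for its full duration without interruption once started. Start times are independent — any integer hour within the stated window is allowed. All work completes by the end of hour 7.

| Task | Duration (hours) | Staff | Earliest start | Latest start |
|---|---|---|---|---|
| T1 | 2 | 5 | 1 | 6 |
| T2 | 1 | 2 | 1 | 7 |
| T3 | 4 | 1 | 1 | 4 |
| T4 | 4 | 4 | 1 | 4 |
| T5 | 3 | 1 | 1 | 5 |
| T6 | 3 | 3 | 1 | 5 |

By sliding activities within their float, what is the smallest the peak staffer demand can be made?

7

Early-start (T1@1, T2@1, T3@1, T4@1, T5@1, T6@1) gives peak 16: h1:16  h2:14  h3:9  h4:5  h5:0  h6:0  h7:0.
Shift T2→3, T4→4, T6→5.
Schedule T1@1, T2@3, T3@1, T4@4, T5@1, T6@5: h1:7  h2:7  h3:4  h4:5  h5:7  h6:7  h7:7 — peak 7.
Total staffer-hours = 44 over 7 hours ⇒ peak ≥ ⌈44/7⌉ = 7, so 7 is optimal.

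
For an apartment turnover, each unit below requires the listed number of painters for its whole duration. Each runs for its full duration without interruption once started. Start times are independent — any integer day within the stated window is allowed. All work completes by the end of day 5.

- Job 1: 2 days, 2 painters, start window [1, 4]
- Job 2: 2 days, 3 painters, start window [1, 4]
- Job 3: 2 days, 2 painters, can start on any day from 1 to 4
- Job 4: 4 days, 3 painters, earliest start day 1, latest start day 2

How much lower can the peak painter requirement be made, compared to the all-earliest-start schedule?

3

Early-start peak: d1:10  d2:10  d3:3  d4:3  d5:0 ⇒ 10.
Leveled (Job 1@1, Job 2@3, Job 3@1, Job 4@1): d1:7  d2:7  d3:6  d4:6  d5:0 ⇒ 7.
Reduction 10 − 7 = 3.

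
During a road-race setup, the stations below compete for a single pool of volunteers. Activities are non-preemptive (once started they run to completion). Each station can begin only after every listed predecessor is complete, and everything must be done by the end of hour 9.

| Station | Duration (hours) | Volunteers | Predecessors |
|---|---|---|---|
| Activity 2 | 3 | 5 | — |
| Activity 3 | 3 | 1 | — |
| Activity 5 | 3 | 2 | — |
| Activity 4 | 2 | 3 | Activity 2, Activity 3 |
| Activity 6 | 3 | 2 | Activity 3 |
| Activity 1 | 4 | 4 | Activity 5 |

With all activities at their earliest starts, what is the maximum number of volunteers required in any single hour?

Early-start schedule: Activity 2@1, Activity 3@1, Activity 5@1, Activity 4@4, Activity 6@4, Activity 1@4.
Load per hour: hour 1: 8, hour 2: 8, hour 3: 8, hour 4: 9, hour 5: 9, hour 6: 6, hour 7: 4, hour 8: 0, hour 9: 0.
Peak is 9.

9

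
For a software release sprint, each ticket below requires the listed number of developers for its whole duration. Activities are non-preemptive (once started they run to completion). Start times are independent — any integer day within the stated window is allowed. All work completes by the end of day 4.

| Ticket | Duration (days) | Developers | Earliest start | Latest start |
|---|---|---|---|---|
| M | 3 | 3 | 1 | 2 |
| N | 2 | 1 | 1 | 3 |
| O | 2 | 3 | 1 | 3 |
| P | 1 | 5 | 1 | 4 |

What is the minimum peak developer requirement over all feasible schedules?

Early-start (M@1, N@1, O@1, P@1) gives peak 12: d1:12  d2:7  d3:3  d4:0.
Shift N→3, P→4.
Schedule M@1, N@3, O@1, P@4: d1:6  d2:6  d3:4  d4:6 — peak 6.
Total developer-days = 22 over 4 days ⇒ peak ≥ ⌈22/4⌉ = 6, so 6 is optimal.

6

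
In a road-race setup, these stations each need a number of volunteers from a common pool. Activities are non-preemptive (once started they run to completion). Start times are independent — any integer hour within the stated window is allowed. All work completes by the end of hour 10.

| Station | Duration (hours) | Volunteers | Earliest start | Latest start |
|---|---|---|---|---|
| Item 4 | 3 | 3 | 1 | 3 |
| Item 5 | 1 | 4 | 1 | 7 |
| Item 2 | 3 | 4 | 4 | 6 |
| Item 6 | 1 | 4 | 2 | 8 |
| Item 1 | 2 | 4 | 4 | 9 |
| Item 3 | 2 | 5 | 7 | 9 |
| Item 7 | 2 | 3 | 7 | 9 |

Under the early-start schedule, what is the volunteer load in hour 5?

At early start, hour 5 has: Item 2, Item 1.
Demand: 4 + 4 = 8.

8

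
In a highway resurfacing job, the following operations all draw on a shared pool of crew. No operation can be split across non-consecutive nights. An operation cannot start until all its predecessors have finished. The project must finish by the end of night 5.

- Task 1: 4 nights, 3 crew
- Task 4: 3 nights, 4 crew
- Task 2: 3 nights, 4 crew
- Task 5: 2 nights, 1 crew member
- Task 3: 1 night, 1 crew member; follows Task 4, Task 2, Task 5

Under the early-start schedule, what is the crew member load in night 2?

At early start, night 2 has: Task 1, Task 4, Task 2, Task 5.
Demand: 3 + 4 + 4 + 1 = 12.

12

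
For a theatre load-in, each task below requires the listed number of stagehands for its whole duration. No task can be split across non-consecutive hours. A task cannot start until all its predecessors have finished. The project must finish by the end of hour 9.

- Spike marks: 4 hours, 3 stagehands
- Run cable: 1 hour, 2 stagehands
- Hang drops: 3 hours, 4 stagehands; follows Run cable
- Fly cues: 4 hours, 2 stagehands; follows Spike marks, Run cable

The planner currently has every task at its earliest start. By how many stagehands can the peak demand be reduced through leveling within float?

1

Early-start peak: h1:5  h2:7  h3:7  h4:7  h5:2  h6:2  h7:2  h8:2  h9:0 ⇒ 7.
Leveled (Spike marks@1, Run cable@1, Hang drops@5, Fly cues@5): h1:5  h2:3  h3:3  h4:3  h5:6  h6:6  h7:6  h8:2  h9:0 ⇒ 6.
Reduction 7 − 6 = 1.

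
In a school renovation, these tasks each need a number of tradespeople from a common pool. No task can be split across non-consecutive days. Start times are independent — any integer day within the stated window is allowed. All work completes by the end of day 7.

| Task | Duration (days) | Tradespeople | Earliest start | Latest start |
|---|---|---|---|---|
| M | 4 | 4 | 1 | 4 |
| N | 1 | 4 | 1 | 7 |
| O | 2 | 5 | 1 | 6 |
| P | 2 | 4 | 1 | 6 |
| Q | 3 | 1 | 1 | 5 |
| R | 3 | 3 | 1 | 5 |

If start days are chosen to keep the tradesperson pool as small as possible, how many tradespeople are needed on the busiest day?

8

Early-start (M@1, N@1, O@1, P@1, Q@1, R@1) gives peak 21: d1:21  d2:17  d3:8  d4:4  d5:0  d6:0  d7:0.
Shift N→5, O→6, Q→3, R→3.
Schedule M@1, N@5, O@6, P@1, Q@3, R@3: d1:8  d2:8  d3:8  d4:8  d5:8  d6:5  d7:5 — peak 8.
Total tradesperson-days = 50 over 7 days ⇒ peak ≥ ⌈50/7⌉ = 8, so 8 is optimal.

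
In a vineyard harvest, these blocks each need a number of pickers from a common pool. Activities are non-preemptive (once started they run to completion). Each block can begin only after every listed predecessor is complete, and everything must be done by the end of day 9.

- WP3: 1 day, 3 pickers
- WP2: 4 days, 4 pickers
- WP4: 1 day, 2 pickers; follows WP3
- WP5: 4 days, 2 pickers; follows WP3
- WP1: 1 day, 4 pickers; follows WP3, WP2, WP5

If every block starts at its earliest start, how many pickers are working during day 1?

At early start, day 1 has: WP3, WP2.
Demand: 3 + 4 = 7.

7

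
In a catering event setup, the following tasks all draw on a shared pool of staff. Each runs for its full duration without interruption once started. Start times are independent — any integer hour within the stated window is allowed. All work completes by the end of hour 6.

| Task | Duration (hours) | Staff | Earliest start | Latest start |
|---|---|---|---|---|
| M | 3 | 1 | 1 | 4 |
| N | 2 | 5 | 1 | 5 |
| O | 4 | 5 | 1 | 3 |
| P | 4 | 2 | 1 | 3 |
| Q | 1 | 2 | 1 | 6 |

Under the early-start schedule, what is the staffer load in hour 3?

At early start, hour 3 has: M, O, P.
Demand: 1 + 5 + 2 = 8.

8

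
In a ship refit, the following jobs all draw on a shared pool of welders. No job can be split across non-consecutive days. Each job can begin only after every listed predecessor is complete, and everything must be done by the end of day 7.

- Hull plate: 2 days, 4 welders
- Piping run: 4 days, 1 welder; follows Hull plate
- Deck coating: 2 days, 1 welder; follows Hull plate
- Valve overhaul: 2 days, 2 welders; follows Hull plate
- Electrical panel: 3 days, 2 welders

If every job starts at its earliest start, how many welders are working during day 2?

At early start, day 2 has: Hull plate, Electrical panel.
Demand: 4 + 2 = 6.

6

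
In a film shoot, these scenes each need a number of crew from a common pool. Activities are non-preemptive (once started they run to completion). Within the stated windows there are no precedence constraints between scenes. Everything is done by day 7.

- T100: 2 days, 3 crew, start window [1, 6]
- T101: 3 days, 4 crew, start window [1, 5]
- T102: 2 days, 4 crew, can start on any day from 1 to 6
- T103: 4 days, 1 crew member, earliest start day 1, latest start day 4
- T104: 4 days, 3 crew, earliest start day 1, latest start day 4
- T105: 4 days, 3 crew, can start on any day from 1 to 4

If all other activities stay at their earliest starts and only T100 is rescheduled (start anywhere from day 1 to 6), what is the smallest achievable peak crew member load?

15

T100@1: d1:18  d2:18  d3:11  d4:7  d5:0  d6:0  d7:0 → peak 18
T100@2: d1:15  d2:18  d3:14  d4:7  d5:0  d6:0  d7:0 → peak 18
T100@3: d1:15  d2:15  d3:14  d4:10  d5:0  d6:0  d7:0 → peak 15
T100@4: d1:15  d2:15  d3:11  d4:10  d5:3  d6:0  d7:0 → peak 15
T100@5: d1:15  d2:15  d3:11  d4:7  d5:3  d6:3  d7:0 → peak 15
T100@6: d1:15  d2:15  d3:11  d4:7  d5:0  d6:3  d7:3 → peak 15
Best is T100@3, peak 15.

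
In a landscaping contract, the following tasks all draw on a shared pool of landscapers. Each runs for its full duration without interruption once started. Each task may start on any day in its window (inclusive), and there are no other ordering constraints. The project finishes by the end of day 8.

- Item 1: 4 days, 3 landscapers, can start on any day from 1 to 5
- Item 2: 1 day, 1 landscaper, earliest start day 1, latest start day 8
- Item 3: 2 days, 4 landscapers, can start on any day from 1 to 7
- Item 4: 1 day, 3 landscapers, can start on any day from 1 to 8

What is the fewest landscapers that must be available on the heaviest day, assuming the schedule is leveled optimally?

4

Early-start (Item 1@1, Item 2@1, Item 3@1, Item 4@1) gives peak 11: d1:11  d2:7  d3:3  d4:3  d5:0  d6:0  d7:0  d8:0.
Shift Item 3→5, Item 4→7.
Schedule Item 1@1, Item 2@1, Item 3@5, Item 4@7: d1:4  d2:3  d3:3  d4:3  d5:4  d6:4  d7:3  d8:0 — peak 4.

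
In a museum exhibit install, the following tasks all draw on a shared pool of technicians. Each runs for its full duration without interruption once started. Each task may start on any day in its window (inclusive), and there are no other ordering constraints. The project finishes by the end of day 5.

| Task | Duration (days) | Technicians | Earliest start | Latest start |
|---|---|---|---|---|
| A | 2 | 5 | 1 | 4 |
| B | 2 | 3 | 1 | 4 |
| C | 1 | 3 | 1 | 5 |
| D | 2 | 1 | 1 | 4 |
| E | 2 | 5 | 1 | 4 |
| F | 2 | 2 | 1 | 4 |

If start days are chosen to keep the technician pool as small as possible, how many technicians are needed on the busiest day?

8

Early-start (A@1, B@1, C@1, D@1, E@1, F@1) gives peak 19: d1:19  d2:16  d3:0  d4:0  d5:0.
Shift C→3, D→3, E→4, F→3.
Schedule A@1, B@1, C@3, D@3, E@4, F@3: d1:8  d2:8  d3:6  d4:8  d5:5 — peak 8.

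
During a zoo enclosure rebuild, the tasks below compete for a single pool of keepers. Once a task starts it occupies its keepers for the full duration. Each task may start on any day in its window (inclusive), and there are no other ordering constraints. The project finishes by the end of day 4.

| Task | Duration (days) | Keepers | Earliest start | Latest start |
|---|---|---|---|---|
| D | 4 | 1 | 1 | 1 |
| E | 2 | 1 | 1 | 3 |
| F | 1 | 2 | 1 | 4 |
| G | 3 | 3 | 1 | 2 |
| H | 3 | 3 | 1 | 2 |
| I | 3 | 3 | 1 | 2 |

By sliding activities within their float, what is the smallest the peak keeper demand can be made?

11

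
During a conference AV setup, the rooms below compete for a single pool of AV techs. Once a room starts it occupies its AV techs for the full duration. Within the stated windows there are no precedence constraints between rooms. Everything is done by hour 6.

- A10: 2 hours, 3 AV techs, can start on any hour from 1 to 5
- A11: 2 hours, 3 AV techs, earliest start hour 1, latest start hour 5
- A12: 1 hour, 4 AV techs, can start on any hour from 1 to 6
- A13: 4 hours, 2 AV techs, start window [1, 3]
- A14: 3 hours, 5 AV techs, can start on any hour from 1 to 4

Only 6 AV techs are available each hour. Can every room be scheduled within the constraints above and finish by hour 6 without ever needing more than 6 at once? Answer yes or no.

no

Total AV tech-hours = 39; over 6 hours the average is 39/6 > 6, so some hour must exceed 6.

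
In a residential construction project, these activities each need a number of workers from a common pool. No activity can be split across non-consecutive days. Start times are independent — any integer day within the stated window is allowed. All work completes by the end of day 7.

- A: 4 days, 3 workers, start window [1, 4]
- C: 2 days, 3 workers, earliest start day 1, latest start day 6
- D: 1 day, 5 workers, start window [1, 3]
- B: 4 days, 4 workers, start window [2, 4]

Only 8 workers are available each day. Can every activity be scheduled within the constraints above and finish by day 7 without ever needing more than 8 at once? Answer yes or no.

yes

Schedule A@2, C@2, D@1, B@4: d1:5  d2:6  d3:6  d4:7  d5:7  d6:4  d7:4 — peak 7 ≤ 8.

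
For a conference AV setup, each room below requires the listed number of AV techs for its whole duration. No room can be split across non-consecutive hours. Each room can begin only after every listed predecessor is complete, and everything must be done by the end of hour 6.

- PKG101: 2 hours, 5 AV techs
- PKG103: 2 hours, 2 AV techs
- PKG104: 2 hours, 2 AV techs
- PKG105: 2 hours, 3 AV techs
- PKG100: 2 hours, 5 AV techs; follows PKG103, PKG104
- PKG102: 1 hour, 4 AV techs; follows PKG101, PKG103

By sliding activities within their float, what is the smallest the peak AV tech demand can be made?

Early-start (PKG101@1, PKG103@1, PKG104@1, PKG105@1, PKG100@3, PKG102@3) gives peak 12: h1:12  h2:12  h3:9  h4:5  h5:0  h6:0.
Shift PKG104→3, PKG105→4, PKG100→5.
Schedule PKG101@1, PKG103@1, PKG104@3, PKG105@4, PKG100@5, PKG102@3: h1:7  h2:7  h3:6  h4:5  h5:8  h6:5 — peak 8.

8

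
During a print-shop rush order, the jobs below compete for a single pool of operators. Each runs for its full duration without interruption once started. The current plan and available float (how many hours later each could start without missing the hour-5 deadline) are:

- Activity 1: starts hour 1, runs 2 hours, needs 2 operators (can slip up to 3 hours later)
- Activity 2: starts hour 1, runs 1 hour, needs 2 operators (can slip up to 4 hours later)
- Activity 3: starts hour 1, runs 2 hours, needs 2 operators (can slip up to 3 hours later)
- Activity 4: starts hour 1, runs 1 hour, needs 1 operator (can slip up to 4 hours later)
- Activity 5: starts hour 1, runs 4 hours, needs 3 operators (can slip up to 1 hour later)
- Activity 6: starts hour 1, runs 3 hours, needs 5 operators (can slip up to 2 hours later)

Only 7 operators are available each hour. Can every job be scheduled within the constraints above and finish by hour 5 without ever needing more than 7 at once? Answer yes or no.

Total operator-hours = 38; over 5 hours the average is 38/5 > 7, so some hour must exceed 7.

no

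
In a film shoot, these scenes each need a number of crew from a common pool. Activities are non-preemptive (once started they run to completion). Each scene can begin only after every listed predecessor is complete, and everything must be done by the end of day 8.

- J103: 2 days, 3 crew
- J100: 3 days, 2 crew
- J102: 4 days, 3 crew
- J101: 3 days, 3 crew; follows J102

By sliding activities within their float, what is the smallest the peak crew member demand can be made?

Early-start (J103@1, J100@1, J102@1, J101@5) gives peak 8: d1:8  d2:8  d3:5  d4:3  d5:3  d6:3  d7:3  d8:0.
Shift J100→3.
Schedule J103@1, J100@3, J102@1, J101@5: d1:6  d2:6  d3:5  d4:5  d5:5  d6:3  d7:3  d8:0 — peak 6.

6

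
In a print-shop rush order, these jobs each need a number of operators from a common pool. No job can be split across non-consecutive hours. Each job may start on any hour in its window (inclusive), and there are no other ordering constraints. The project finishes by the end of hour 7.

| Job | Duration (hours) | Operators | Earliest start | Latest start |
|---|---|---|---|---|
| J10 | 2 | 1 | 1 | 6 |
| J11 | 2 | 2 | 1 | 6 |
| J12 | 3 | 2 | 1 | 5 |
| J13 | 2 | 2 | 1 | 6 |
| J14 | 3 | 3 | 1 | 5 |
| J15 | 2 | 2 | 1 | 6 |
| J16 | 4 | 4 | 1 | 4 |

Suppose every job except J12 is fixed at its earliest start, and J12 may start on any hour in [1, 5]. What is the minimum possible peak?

J12@1: h1:16  h2:16  h3:9  h4:4  h5:0  h6:0  h7:0 → peak 16
J12@2: h1:14  h2:16  h3:9  h4:6  h5:0  h6:0  h7:0 → peak 16
J12@3: h1:14  h2:14  h3:9  h4:6  h5:2  h6:0  h7:0 → peak 14
J12@4: h1:14  h2:14  h3:7  h4:6  h5:2  h6:2  h7:0 → peak 14
J12@5: h1:14  h2:14  h3:7  h4:4  h5:2  h6:2  h7:2 → peak 14
Best is J12@3, peak 14.

14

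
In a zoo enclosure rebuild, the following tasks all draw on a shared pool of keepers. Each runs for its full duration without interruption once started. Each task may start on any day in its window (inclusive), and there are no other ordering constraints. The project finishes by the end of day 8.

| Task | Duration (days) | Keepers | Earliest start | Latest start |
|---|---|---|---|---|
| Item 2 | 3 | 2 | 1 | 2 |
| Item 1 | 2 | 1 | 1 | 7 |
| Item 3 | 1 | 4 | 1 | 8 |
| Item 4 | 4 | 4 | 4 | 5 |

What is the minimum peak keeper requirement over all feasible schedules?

Early-start (Item 2@1, Item 1@1, Item 3@1, Item 4@4) gives peak 7: d1:7  d2:3  d3:2  d4:4  d5:4  d6:4  d7:4  d8:0.
Shift Item 3→4, Item 4→5.
Schedule Item 2@1, Item 1@1, Item 3@4, Item 4@5: d1:3  d2:3  d3:2  d4:4  d5:4  d6:4  d7:4  d8:4 — peak 4.
Total keeper-days = 28 over 8 days ⇒ peak ≥ ⌈28/8⌉ = 4, so 4 is optimal.

4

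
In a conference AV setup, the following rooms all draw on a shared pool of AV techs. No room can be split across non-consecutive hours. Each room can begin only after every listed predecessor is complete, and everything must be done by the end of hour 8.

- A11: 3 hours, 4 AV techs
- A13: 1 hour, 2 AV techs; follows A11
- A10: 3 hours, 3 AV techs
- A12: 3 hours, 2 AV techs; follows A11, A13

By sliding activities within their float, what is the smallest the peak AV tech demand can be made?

Early-start (A11@1, A13@4, A10@1, A12@5) gives peak 7: h1:7  h2:7  h3:7  h4:2  h5:2  h6:2  h7:2  h8:0.
Shift A10→4.
Schedule A11@1, A13@4, A10@4, A12@5: h1:4  h2:4  h3:4  h4:5  h5:5  h6:5  h7:2  h8:0 — peak 5.
No arrangement of the 24 feasible schedules does better.

5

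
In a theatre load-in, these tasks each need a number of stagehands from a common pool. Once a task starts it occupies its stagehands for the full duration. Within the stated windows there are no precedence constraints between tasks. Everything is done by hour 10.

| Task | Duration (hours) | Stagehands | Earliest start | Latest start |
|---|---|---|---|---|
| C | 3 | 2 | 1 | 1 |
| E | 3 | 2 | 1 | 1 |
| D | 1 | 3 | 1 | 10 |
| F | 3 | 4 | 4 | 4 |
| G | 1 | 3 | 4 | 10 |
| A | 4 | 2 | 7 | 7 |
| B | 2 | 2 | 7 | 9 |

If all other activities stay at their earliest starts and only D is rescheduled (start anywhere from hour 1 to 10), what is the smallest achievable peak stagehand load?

D@1: h1:7  h2:4  h3:4  h4:7  h5:4  h6:4  h7:4  h8:4  h9:2  h10:2 → peak 7
D@2: h1:4  h2:7  h3:4  h4:7  h5:4  h6:4  h7:4  h8:4  h9:2  h10:2 → peak 7
D@3: h1:4  h2:4  h3:7  h4:7  h5:4  h6:4  h7:4  h8:4  h9:2  h10:2 → peak 7
D@4: h1:4  h2:4  h3:4  h4:10  h5:4  h6:4  h7:4  h8:4  h9:2  h10:2 → peak 10
D@5: h1:4  h2:4  h3:4  h4:7  h5:7  h6:4  h7:4  h8:4  h9:2  h10:2 → peak 7
D@6: h1:4  h2:4  h3:4  h4:7  h5:4  h6:7  h7:4  h8:4  h9:2  h10:2 → peak 7
D@7: h1:4  h2:4  h3:4  h4:7  h5:4  h6:4  h7:7  h8:4  h9:2  h10:2 → peak 7
D@8: h1:4  h2:4  h3:4  h4:7  h5:4  h6:4  h7:4  h8:7  h9:2  h10:2 → peak 7
D@9: h1:4  h2:4  h3:4  h4:7  h5:4  h6:4  h7:4  h8:4  h9:5  h10:2 → peak 7
D@10: h1:4  h2:4  h3:4  h4:7  h5:4  h6:4  h7:4  h8:4  h9:2  h10:5 → peak 7
Best is D@1, peak 7.

7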